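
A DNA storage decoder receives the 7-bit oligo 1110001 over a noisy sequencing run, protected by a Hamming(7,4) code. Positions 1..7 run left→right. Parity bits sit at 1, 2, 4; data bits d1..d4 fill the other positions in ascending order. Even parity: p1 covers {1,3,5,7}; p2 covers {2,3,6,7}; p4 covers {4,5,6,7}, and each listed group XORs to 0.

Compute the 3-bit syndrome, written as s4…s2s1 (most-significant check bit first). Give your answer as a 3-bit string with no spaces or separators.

s1 (pos 1,3,5,7): 1⊕1⊕0⊕1 = 1
s2 (pos 2,3,6,7): 1⊕1⊕0⊕1 = 1
s4 (pos 4,5,6,7): 0⊕0⊕0⊕1 = 1
Syndrome s4…s1 = 111 → error at position 7.

111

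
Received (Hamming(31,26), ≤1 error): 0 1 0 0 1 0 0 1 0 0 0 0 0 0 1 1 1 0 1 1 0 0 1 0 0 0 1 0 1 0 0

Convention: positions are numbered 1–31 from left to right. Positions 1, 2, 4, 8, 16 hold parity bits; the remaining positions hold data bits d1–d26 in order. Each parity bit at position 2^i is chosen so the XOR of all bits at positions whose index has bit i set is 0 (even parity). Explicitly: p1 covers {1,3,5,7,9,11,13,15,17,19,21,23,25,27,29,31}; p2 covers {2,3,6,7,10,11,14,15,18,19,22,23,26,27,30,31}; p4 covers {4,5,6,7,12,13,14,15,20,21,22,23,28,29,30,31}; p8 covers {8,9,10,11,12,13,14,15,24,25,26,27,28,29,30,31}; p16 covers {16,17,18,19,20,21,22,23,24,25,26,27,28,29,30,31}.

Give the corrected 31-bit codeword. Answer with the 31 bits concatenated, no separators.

0100100100000011101100000010100

s1 (pos 1,3,5,7,9,11,13,15,17,19,21,23,25,27,29,31): 0⊕0⊕1⊕0⊕0⊕0⊕0⊕1⊕1⊕1⊕0⊕1⊕0⊕1⊕1⊕0 = 1
s2 (pos 2,3,6,7,10,11,14,15,18,19,22,23,26,27,30,31): 1⊕0⊕0⊕0⊕0⊕0⊕0⊕1⊕0⊕1⊕0⊕1⊕0⊕1⊕0⊕0 = 1
s4 (pos 4,5,6,7,12,13,14,15,20,21,22,23,28,29,30,31): 0⊕1⊕0⊕0⊕0⊕0⊕0⊕1⊕1⊕0⊕0⊕1⊕0⊕1⊕0⊕0 = 1
s8 (pos 8,9,10,11,12,13,14,15,24,25,26,27,28,29,30,31): 1⊕0⊕0⊕0⊕0⊕0⊕0⊕1⊕0⊕0⊕0⊕1⊕0⊕1⊕0⊕0 = 0
s16 (pos 16,17,18,19,20,21,22,23,24,25,26,27,28,29,30,31): 1⊕1⊕0⊕1⊕1⊕0⊕0⊕1⊕0⊕0⊕0⊕1⊕0⊕1⊕0⊕0 = 1
Syndrome s16…s1 = 10111 → error at position 23.
Flip position 23: 0100100100000011101100100010100 → 0100100100000011101100000010100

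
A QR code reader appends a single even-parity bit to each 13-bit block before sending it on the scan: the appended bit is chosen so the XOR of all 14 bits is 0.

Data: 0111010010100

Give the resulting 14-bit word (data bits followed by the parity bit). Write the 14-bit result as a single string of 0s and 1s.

XOR of the 13 data bits: 0⊕1⊕1⊕1⊕0⊕1⊕0⊕0⊕1⊕0⊕1⊕0⊕0 = 0
Parity bit = 0 (so all 14 bits XOR to 0).

01110100101000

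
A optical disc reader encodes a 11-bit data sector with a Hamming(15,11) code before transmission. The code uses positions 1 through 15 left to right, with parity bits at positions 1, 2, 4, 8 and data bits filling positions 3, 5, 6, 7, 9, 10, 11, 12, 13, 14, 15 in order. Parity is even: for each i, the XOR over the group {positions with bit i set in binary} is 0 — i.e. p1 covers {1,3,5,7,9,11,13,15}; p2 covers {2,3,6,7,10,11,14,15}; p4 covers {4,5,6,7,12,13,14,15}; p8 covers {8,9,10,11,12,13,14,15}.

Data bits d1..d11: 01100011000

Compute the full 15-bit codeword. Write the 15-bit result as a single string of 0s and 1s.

Place data at non-parity positions: p1 p2 0 p4 1 1 0 p8 0 0 1 1 0 0 0
p1 (pos 1,3,5,7,9,11,13,15): XOR of data positions = 0⊕1⊕0⊕0⊕1⊕0⊕0 = 0
p2 (pos 2,3,6,7,10,11,14,15): XOR of data positions = 0⊕1⊕0⊕0⊕1⊕0⊕0 = 0
p4 (pos 4,5,6,7,12,13,14,15): XOR of data positions = 1⊕1⊕0⊕1⊕0⊕0⊕0 = 1
p8 (pos 8,9,10,11,12,13,14,15): XOR of data positions = 0⊕0⊕1⊕1⊕0⊕0⊕0 = 0
Codeword: 000111000011000

000111000011000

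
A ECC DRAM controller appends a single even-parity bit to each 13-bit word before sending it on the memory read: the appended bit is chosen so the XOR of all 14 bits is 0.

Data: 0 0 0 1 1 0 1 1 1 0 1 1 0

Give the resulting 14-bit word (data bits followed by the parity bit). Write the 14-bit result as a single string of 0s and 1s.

00011011101101

XOR of the 13 data bits: 0⊕0⊕0⊕1⊕1⊕0⊕1⊕1⊕1⊕0⊕1⊕1⊕0 = 1
Parity bit = 1 (so all 14 bits XOR to 0).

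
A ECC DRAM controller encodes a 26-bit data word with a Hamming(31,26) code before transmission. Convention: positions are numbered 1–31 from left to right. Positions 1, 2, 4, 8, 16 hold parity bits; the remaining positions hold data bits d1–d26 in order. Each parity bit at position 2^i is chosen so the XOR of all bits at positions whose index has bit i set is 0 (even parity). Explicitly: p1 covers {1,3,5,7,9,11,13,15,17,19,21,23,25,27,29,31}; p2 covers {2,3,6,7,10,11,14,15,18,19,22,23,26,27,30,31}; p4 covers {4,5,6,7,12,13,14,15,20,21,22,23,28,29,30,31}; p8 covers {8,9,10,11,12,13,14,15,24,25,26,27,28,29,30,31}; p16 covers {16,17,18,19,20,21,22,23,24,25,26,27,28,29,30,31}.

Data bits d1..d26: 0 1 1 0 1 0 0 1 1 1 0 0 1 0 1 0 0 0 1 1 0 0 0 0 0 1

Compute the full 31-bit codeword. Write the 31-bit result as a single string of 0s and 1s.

1001110110011101010100011000001

Place data at non-parity positions: p1 p2 0 p4 1 1 0 p8 1 0 0 1 1 1 0 p16 0 1 0 1 0 0 0 1 1 0 0 0 0 0 1
p1 (pos 1,3,5,7,9,11,13,15,17,19,21,23,25,27,29,31): XOR of data positions = 0⊕1⊕0⊕1⊕0⊕1⊕0⊕0⊕0⊕0⊕0⊕1⊕0⊕0⊕1 = 1
p2 (pos 2,3,6,7,10,11,14,15,18,19,22,23,26,27,30,31): XOR of data positions = 0⊕1⊕0⊕0⊕0⊕1⊕0⊕1⊕0⊕0⊕0⊕0⊕0⊕0⊕1 = 0
p4 (pos 4,5,6,7,12,13,14,15,20,21,22,23,28,29,30,31): XOR of data positions = 1⊕1⊕0⊕1⊕1⊕1⊕0⊕1⊕0⊕0⊕0⊕0⊕0⊕0⊕1 = 1
p8 (pos 8,9,10,11,12,13,14,15,24,25,26,27,28,29,30,31): XOR of data positions = 1⊕0⊕0⊕1⊕1⊕1⊕0⊕1⊕1⊕0⊕0⊕0⊕0⊕0⊕1 = 1
p16 (pos 16,17,18,19,20,21,22,23,24,25,26,27,28,29,30,31): XOR of data positions = 0⊕1⊕0⊕1⊕0⊕0⊕0⊕1⊕1⊕0⊕0⊕0⊕0⊕0⊕1 = 1
Codeword: 1001110110011101010100011000001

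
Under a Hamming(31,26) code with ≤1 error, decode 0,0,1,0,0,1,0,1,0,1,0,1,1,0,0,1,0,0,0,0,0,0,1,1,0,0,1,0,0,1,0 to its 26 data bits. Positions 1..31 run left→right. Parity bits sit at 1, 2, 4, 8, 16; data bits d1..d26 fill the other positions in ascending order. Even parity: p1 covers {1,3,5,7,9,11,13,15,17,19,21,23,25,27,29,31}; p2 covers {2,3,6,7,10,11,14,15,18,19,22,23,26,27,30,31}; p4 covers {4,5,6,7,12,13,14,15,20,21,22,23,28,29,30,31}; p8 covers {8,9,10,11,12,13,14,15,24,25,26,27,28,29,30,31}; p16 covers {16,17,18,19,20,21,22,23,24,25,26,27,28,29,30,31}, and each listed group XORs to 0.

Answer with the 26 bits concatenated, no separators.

10100101100000000110011010

s1 (pos 1,3,5,7,9,11,13,15,17,19,21,23,25,27,29,31): 0⊕1⊕0⊕0⊕0⊕0⊕1⊕0⊕0⊕0⊕0⊕1⊕0⊕1⊕0⊕0 = 0
s2 (pos 2,3,6,7,10,11,14,15,18,19,22,23,26,27,30,31): 0⊕1⊕1⊕0⊕1⊕0⊕0⊕0⊕0⊕0⊕0⊕1⊕0⊕1⊕1⊕0 = 0
s4 (pos 4,5,6,7,12,13,14,15,20,21,22,23,28,29,30,31): 0⊕0⊕1⊕0⊕1⊕1⊕0⊕0⊕0⊕0⊕0⊕1⊕0⊕0⊕1⊕0 = 1
s8 (pos 8,9,10,11,12,13,14,15,24,25,26,27,28,29,30,31): 1⊕0⊕1⊕0⊕1⊕1⊕0⊕0⊕1⊕0⊕0⊕1⊕0⊕0⊕1⊕0 = 1
s16 (pos 16,17,18,19,20,21,22,23,24,25,26,27,28,29,30,31): 1⊕0⊕0⊕0⊕0⊕0⊕0⊕1⊕1⊕0⊕0⊕1⊕0⊕0⊕1⊕0 = 1
Syndrome s16…s1 = 11100 → error at position 28.
Flip position 28: 0010010101011001000000110010010 → 0010010101011001000000110011010
Read data bits from positions 3,5,6,7,9,10,11,12,13,14,15,17,18,19,20,21,22,23,24,25,26,27,28,29,30,31: 10100101100000000110011010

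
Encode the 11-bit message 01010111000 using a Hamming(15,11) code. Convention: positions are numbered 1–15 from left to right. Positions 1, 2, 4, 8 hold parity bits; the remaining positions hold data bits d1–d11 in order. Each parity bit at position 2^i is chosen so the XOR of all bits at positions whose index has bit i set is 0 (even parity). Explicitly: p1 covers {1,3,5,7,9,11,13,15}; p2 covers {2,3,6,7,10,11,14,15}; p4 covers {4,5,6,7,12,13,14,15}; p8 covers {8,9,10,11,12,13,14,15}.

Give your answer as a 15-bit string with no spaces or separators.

Place data at non-parity positions: p1 p2 0 p4 1 0 1 p8 0 1 1 1 0 0 0
p1 (pos 1,3,5,7,9,11,13,15): XOR of data positions = 0⊕1⊕1⊕0⊕1⊕0⊕0 = 1
p2 (pos 2,3,6,7,10,11,14,15): XOR of data positions = 0⊕0⊕1⊕1⊕1⊕0⊕0 = 1
p4 (pos 4,5,6,7,12,13,14,15): XOR of data positions = 1⊕0⊕1⊕1⊕0⊕0⊕0 = 1
p8 (pos 8,9,10,11,12,13,14,15): XOR of data positions = 0⊕1⊕1⊕1⊕0⊕0⊕0 = 1
Codeword: 110110110111000

110110110111000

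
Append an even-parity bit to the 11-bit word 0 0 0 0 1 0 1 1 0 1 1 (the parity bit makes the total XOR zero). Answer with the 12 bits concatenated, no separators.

XOR of the 11 data bits: 0⊕0⊕0⊕0⊕1⊕0⊕1⊕1⊕0⊕1⊕1 = 1
Parity bit = 1 (so all 12 bits XOR to 0).

000010110111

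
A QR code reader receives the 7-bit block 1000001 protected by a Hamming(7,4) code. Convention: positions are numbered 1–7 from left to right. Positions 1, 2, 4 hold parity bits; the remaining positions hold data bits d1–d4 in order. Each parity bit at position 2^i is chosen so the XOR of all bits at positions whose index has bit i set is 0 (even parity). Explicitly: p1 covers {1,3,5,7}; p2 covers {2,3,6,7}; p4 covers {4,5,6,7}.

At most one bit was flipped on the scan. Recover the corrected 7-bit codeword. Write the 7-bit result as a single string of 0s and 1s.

1000011

s1 (pos 1,3,5,7): 1⊕0⊕0⊕1 = 0
s2 (pos 2,3,6,7): 0⊕0⊕0⊕1 = 1
s4 (pos 4,5,6,7): 0⊕0⊕0⊕1 = 1
Syndrome s4…s1 = 110 → error at position 6.
Flip position 6: 1000001 → 1000011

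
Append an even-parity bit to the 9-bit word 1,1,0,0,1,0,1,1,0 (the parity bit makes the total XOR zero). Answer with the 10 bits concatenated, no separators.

1100101101

XOR of the 9 data bits: 1⊕1⊕0⊕0⊕1⊕0⊕1⊕1⊕0 = 1
Parity bit = 1 (so all 10 bits XOR to 0).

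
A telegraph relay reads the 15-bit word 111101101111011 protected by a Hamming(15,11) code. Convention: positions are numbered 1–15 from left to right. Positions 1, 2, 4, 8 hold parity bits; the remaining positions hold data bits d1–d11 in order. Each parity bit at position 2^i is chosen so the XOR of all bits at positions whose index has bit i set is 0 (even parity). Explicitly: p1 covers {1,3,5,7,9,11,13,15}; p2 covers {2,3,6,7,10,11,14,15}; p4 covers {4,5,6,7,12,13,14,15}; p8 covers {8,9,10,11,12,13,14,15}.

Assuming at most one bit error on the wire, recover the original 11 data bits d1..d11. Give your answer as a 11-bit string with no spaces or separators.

s1 (pos 1,3,5,7,9,11,13,15): 1⊕1⊕0⊕1⊕1⊕1⊕0⊕1 = 0
s2 (pos 2,3,6,7,10,11,14,15): 1⊕1⊕1⊕1⊕1⊕1⊕1⊕1 = 0
s4 (pos 4,5,6,7,12,13,14,15): 1⊕0⊕1⊕1⊕1⊕0⊕1⊕1 = 0
s8 (pos 8,9,10,11,12,13,14,15): 0⊕1⊕1⊕1⊕1⊕0⊕1⊕1 = 0
Syndrome s8…s1 = 0000 → no error.
Read data bits from positions 3,5,6,7,9,10,11,12,13,14,15: 10111111011

10111111011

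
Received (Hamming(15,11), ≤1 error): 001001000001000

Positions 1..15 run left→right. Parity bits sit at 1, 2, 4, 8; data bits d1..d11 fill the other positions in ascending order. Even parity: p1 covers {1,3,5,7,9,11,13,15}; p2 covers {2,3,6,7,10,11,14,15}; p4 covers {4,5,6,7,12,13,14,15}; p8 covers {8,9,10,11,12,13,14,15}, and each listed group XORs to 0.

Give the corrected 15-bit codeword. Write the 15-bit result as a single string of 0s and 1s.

001001001001000

s1 (pos 1,3,5,7,9,11,13,15): 0⊕1⊕0⊕0⊕0⊕0⊕0⊕0 = 1
s2 (pos 2,3,6,7,10,11,14,15): 0⊕1⊕1⊕0⊕0⊕0⊕0⊕0 = 0
s4 (pos 4,5,6,7,12,13,14,15): 0⊕0⊕1⊕0⊕1⊕0⊕0⊕0 = 0
s8 (pos 8,9,10,11,12,13,14,15): 0⊕0⊕0⊕0⊕1⊕0⊕0⊕0 = 1
Syndrome s8…s1 = 1001 → error at position 9.
Flip position 9: 001001000001000 → 001001001001000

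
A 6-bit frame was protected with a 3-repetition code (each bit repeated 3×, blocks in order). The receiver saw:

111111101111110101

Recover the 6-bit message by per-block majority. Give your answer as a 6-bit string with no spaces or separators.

Block 1 (111): 3 ones → 1
Block 2 (111): 3 ones → 1
Block 3 (101): 2 ones → 1
Block 4 (111): 3 ones → 1
Block 5 (110): 2 ones → 1
Block 6 (101): 2 ones → 1

111111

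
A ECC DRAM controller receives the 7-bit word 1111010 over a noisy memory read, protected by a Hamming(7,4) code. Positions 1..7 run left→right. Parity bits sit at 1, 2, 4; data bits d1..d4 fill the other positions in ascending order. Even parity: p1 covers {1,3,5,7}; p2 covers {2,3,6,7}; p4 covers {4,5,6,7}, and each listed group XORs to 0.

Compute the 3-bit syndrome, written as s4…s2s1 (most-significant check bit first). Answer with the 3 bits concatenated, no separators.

s1 (pos 1,3,5,7): 1⊕1⊕0⊕0 = 0
s2 (pos 2,3,6,7): 1⊕1⊕1⊕0 = 1
s4 (pos 4,5,6,7): 1⊕0⊕1⊕0 = 0
Syndrome s4…s1 = 010 → error at position 2.

010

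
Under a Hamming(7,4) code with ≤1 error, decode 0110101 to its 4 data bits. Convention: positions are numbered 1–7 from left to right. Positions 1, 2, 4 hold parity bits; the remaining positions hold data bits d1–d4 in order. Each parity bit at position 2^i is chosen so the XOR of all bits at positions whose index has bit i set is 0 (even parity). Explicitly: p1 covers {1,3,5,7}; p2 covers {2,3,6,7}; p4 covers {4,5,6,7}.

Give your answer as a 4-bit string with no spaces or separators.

0101

s1 (pos 1,3,5,7): 0⊕1⊕1⊕1 = 1
s2 (pos 2,3,6,7): 1⊕1⊕0⊕1 = 1
s4 (pos 4,5,6,7): 0⊕1⊕0⊕1 = 0
Syndrome s4…s1 = 011 → error at position 3.
Flip position 3: 0110101 → 0100101
Read data bits from positions 3,5,6,7: 0101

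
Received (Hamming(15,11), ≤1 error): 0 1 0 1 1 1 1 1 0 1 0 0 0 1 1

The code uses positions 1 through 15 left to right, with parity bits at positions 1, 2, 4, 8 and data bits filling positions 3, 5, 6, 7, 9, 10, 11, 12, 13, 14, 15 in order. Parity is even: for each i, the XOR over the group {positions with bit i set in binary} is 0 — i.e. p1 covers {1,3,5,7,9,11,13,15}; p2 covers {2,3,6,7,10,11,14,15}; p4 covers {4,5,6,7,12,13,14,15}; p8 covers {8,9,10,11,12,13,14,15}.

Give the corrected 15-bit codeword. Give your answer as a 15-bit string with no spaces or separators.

s1 (pos 1,3,5,7,9,11,13,15): 0⊕0⊕1⊕1⊕0⊕0⊕0⊕1 = 1
s2 (pos 2,3,6,7,10,11,14,15): 1⊕0⊕1⊕1⊕1⊕0⊕1⊕1 = 0
s4 (pos 4,5,6,7,12,13,14,15): 1⊕1⊕1⊕1⊕0⊕0⊕1⊕1 = 0
s8 (pos 8,9,10,11,12,13,14,15): 1⊕0⊕1⊕0⊕0⊕0⊕1⊕1 = 0
Syndrome s8…s1 = 0001 → error at position 1.
Flip position 1: 010111110100011 → 110111110100011

110111110100011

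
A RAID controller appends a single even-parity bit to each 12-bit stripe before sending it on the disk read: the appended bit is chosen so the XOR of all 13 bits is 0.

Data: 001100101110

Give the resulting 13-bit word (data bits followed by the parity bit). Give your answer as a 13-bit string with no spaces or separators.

XOR of the 12 data bits: 0⊕0⊕1⊕1⊕0⊕0⊕1⊕0⊕1⊕1⊕1⊕0 = 0
Parity bit = 0 (so all 13 bits XOR to 0).

0011001011100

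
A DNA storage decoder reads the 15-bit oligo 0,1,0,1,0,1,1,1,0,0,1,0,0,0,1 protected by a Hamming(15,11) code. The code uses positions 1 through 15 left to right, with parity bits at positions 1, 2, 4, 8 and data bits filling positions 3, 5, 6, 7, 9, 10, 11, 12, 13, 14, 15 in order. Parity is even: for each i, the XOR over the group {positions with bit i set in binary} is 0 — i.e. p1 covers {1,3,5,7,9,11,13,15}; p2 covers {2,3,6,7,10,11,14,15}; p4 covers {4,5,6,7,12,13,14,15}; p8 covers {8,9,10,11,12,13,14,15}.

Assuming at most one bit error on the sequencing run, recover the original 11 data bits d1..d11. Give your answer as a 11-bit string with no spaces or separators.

s1 (pos 1,3,5,7,9,11,13,15): 0⊕0⊕0⊕1⊕0⊕1⊕0⊕1 = 1
s2 (pos 2,3,6,7,10,11,14,15): 1⊕0⊕1⊕1⊕0⊕1⊕0⊕1 = 1
s4 (pos 4,5,6,7,12,13,14,15): 1⊕0⊕1⊕1⊕0⊕0⊕0⊕1 = 0
s8 (pos 8,9,10,11,12,13,14,15): 1⊕0⊕0⊕1⊕0⊕0⊕0⊕1 = 1
Syndrome s8…s1 = 1011 → error at position 11.
Flip position 11: 010101110010001 → 010101110000001
Read data bits from positions 3,5,6,7,9,10,11,12,13,14,15: 00110000001

00110000001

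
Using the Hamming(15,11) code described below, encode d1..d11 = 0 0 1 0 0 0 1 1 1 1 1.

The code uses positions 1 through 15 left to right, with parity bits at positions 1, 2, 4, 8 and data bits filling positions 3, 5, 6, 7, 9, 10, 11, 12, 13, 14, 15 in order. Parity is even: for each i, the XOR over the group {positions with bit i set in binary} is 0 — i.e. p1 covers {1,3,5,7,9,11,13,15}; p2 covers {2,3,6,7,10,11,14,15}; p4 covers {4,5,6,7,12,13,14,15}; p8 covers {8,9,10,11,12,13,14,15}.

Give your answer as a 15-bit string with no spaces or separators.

100101010011111

Place data at non-parity positions: p1 p2 0 p4 0 1 0 p8 0 0 1 1 1 1 1
p1 (pos 1,3,5,7,9,11,13,15): XOR of data positions = 0⊕0⊕0⊕0⊕1⊕1⊕1 = 1
p2 (pos 2,3,6,7,10,11,14,15): XOR of data positions = 0⊕1⊕0⊕0⊕1⊕1⊕1 = 0
p4 (pos 4,5,6,7,12,13,14,15): XOR of data positions = 0⊕1⊕0⊕1⊕1⊕1⊕1 = 1
p8 (pos 8,9,10,11,12,13,14,15): XOR of data positions = 0⊕0⊕1⊕1⊕1⊕1⊕1 = 1
Codeword: 100101010011111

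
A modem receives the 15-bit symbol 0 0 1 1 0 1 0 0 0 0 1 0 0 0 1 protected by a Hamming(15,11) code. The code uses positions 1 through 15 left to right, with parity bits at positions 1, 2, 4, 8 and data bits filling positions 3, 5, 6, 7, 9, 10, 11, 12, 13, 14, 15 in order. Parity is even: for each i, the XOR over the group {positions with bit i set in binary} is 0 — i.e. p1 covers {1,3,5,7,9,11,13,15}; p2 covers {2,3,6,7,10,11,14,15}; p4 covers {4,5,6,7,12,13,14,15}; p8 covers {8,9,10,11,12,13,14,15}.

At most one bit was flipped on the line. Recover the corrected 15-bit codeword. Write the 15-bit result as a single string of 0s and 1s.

s1 (pos 1,3,5,7,9,11,13,15): 0⊕1⊕0⊕0⊕0⊕1⊕0⊕1 = 1
s2 (pos 2,3,6,7,10,11,14,15): 0⊕1⊕1⊕0⊕0⊕1⊕0⊕1 = 0
s4 (pos 4,5,6,7,12,13,14,15): 1⊕0⊕1⊕0⊕0⊕0⊕0⊕1 = 1
s8 (pos 8,9,10,11,12,13,14,15): 0⊕0⊕0⊕1⊕0⊕0⊕0⊕1 = 0
Syndrome s8…s1 = 0101 → error at position 5.
Flip position 5: 001101000010001 → 001111000010001

001111000010001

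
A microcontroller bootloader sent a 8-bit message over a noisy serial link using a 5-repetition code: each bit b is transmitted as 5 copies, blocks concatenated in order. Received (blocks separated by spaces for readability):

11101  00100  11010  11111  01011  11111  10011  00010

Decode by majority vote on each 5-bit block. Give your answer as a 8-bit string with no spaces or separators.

Block 1 (11101): 4 ones → 1
Block 2 (00100): 1 one → 0
Block 3 (11010): 3 ones → 1
Block 4 (11111): 5 ones → 1
Block 5 (01011): 3 ones → 1
Block 6 (11111): 5 ones → 1
Block 7 (10011): 3 ones → 1
Block 8 (00010): 1 one → 0

10111110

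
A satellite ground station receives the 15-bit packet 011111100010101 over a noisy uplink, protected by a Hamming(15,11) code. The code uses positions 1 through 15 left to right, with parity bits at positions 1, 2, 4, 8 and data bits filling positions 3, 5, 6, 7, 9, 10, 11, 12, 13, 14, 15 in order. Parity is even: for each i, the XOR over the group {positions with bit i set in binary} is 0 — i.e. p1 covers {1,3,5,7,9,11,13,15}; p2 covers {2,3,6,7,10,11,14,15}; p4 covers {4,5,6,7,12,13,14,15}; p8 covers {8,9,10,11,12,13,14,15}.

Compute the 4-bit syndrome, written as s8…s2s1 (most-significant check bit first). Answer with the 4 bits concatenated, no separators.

s1 (pos 1,3,5,7,9,11,13,15): 0⊕1⊕1⊕1⊕0⊕1⊕1⊕1 = 0
s2 (pos 2,3,6,7,10,11,14,15): 1⊕1⊕1⊕1⊕0⊕1⊕0⊕1 = 0
s4 (pos 4,5,6,7,12,13,14,15): 1⊕1⊕1⊕1⊕0⊕1⊕0⊕1 = 0
s8 (pos 8,9,10,11,12,13,14,15): 0⊕0⊕0⊕1⊕0⊕1⊕0⊕1 = 1
Syndrome s8…s1 = 1000 → error at position 8.

1000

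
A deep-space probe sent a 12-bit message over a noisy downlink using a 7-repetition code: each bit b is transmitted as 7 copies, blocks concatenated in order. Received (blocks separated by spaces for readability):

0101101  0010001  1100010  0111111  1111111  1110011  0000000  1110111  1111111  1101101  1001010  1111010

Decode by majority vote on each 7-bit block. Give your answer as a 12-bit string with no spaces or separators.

Block 1 (0101101): 4 ones → 1
Block 2 (0010001): 2 ones → 0
Block 3 (1100010): 3 ones → 0
Block 4 (0111111): 6 ones → 1
Block 5 (1111111): 7 ones → 1
Block 6 (1110011): 5 ones → 1
Block 7 (0000000): 0 ones → 0
Block 8 (1110111): 6 ones → 1
Block 9 (1111111): 7 ones → 1
Block 10 (1101101): 5 ones → 1
Block 11 (1001010): 3 ones → 0
Block 12 (1111010): 5 ones → 1

100111011101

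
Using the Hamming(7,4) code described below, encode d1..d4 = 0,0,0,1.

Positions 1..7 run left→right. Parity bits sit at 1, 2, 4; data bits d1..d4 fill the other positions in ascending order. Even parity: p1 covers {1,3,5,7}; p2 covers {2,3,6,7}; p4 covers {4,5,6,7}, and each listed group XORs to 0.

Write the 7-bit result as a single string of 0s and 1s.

Place data at non-parity positions: p1 p2 0 p4 0 0 1
p1 (pos 1,3,5,7): XOR of data positions = 0⊕0⊕1 = 1
p2 (pos 2,3,6,7): XOR of data positions = 0⊕0⊕1 = 1
p4 (pos 4,5,6,7): XOR of data positions = 0⊕0⊕1 = 1
Codeword: 1101001

1101001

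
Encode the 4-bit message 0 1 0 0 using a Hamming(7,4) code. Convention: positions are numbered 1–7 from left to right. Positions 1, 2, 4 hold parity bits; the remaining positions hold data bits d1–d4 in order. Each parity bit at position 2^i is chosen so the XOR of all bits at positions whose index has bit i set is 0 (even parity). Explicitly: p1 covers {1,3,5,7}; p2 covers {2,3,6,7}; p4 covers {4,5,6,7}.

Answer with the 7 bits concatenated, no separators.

1001100

Place data at non-parity positions: p1 p2 0 p4 1 0 0
p1 (pos 1,3,5,7): XOR of data positions = 0⊕1⊕0 = 1
p2 (pos 2,3,6,7): XOR of data positions = 0⊕0⊕0 = 0
p4 (pos 4,5,6,7): XOR of data positions = 1⊕0⊕0 = 1
Codeword: 1001100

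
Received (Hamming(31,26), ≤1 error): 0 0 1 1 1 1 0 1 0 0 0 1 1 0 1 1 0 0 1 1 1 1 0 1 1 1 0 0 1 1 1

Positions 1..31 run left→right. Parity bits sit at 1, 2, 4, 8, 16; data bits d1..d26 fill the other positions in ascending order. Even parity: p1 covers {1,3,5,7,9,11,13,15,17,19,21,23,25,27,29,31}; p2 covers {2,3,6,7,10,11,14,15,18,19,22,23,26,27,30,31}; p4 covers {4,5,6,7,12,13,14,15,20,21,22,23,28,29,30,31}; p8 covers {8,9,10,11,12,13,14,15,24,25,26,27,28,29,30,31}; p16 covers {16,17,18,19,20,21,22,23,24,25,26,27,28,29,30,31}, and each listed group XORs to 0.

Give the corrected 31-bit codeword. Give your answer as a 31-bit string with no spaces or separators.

s1 (pos 1,3,5,7,9,11,13,15,17,19,21,23,25,27,29,31): 0⊕1⊕1⊕0⊕0⊕0⊕1⊕1⊕0⊕1⊕1⊕0⊕1⊕0⊕1⊕1 = 1
s2 (pos 2,3,6,7,10,11,14,15,18,19,22,23,26,27,30,31): 0⊕1⊕1⊕0⊕0⊕0⊕0⊕1⊕0⊕1⊕1⊕0⊕1⊕0⊕1⊕1 = 0
s4 (pos 4,5,6,7,12,13,14,15,20,21,22,23,28,29,30,31): 1⊕1⊕1⊕0⊕1⊕1⊕0⊕1⊕1⊕1⊕1⊕0⊕0⊕1⊕1⊕1 = 0
s8 (pos 8,9,10,11,12,13,14,15,24,25,26,27,28,29,30,31): 1⊕0⊕0⊕0⊕1⊕1⊕0⊕1⊕1⊕1⊕1⊕0⊕0⊕1⊕1⊕1 = 0
s16 (pos 16,17,18,19,20,21,22,23,24,25,26,27,28,29,30,31): 1⊕0⊕0⊕1⊕1⊕1⊕1⊕0⊕1⊕1⊕1⊕0⊕0⊕1⊕1⊕1 = 1
Syndrome s16…s1 = 10001 → error at position 17.
Flip position 17: 0011110100011011001111011100111 → 0011110100011011101111011100111

0011110100011011101111011100111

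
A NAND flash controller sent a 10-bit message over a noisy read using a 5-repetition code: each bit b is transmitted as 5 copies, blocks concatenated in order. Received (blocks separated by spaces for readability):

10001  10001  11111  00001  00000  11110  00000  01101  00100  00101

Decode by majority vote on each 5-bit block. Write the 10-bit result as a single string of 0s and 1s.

0010010100

Block 1 (10001): 2 ones → 0
Block 2 (10001): 2 ones → 0
Block 3 (11111): 5 ones → 1
Block 4 (00001): 1 one → 0
Block 5 (00000): 0 ones → 0
Block 6 (11110): 4 ones → 1
Block 7 (00000): 0 ones → 0
Block 8 (01101): 3 ones → 1
Block 9 (00100): 1 one → 0
Block 10 (00101): 2 ones → 0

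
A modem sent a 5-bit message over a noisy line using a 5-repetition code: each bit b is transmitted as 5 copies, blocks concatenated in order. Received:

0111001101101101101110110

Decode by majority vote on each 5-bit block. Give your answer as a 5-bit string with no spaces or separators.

Block 1 (01110): 3 ones → 1
Block 2 (01101): 3 ones → 1
Block 3 (10110): 3 ones → 1
Block 4 (11011): 4 ones → 1
Block 5 (10110): 3 ones → 1

11111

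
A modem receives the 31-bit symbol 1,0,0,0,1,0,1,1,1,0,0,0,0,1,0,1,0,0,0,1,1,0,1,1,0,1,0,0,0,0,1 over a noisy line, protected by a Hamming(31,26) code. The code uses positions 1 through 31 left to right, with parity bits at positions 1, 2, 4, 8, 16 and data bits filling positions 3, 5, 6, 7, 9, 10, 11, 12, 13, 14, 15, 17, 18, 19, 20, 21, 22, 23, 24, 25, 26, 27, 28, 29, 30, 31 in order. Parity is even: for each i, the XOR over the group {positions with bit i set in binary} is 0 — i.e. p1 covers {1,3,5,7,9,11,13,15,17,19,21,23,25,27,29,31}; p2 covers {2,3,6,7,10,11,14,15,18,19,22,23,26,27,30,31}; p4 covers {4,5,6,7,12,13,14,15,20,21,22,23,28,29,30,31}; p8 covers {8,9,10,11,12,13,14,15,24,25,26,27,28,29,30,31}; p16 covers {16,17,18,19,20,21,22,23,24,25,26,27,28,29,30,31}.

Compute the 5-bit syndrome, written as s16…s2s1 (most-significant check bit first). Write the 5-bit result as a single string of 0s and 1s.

10111

s1 (pos 1,3,5,7,9,11,13,15,17,19,21,23,25,27,29,31): 1⊕0⊕1⊕1⊕1⊕0⊕0⊕0⊕0⊕0⊕1⊕1⊕0⊕0⊕0⊕1 = 1
s2 (pos 2,3,6,7,10,11,14,15,18,19,22,23,26,27,30,31): 0⊕0⊕0⊕1⊕0⊕0⊕1⊕0⊕0⊕0⊕0⊕1⊕1⊕0⊕0⊕1 = 1
s4 (pos 4,5,6,7,12,13,14,15,20,21,22,23,28,29,30,31): 0⊕1⊕0⊕1⊕0⊕0⊕1⊕0⊕1⊕1⊕0⊕1⊕0⊕0⊕0⊕1 = 1
s8 (pos 8,9,10,11,12,13,14,15,24,25,26,27,28,29,30,31): 1⊕1⊕0⊕0⊕0⊕0⊕1⊕0⊕1⊕0⊕1⊕0⊕0⊕0⊕0⊕1 = 0
s16 (pos 16,17,18,19,20,21,22,23,24,25,26,27,28,29,30,31): 1⊕0⊕0⊕0⊕1⊕1⊕0⊕1⊕1⊕0⊕1⊕0⊕0⊕0⊕0⊕1 = 1
Syndrome s16…s1 = 10111 → error at position 23.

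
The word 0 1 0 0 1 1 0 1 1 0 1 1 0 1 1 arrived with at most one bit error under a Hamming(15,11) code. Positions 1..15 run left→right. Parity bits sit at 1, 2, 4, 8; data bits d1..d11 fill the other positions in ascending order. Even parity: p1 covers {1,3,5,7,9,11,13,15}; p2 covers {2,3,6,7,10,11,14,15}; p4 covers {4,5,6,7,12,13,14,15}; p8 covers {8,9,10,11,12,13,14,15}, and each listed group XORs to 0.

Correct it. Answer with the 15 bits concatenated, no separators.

s1 (pos 1,3,5,7,9,11,13,15): 0⊕0⊕1⊕0⊕1⊕1⊕0⊕1 = 0
s2 (pos 2,3,6,7,10,11,14,15): 1⊕0⊕1⊕0⊕0⊕1⊕1⊕1 = 1
s4 (pos 4,5,6,7,12,13,14,15): 0⊕1⊕1⊕0⊕1⊕0⊕1⊕1 = 1
s8 (pos 8,9,10,11,12,13,14,15): 1⊕1⊕0⊕1⊕1⊕0⊕1⊕1 = 0
Syndrome s8…s1 = 0110 → error at position 6.
Flip position 6: 010011011011011 → 010010011011011

010010011011011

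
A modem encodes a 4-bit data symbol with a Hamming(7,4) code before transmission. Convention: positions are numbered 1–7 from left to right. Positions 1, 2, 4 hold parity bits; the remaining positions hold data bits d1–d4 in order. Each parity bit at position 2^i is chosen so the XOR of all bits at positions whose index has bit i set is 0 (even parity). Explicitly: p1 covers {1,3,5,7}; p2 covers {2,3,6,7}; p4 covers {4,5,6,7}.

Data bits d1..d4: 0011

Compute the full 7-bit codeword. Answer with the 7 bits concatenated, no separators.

1000011

Place data at non-parity positions: p1 p2 0 p4 0 1 1
p1 (pos 1,3,5,7): XOR of data positions = 0⊕0⊕1 = 1
p2 (pos 2,3,6,7): XOR of data positions = 0⊕1⊕1 = 0
p4 (pos 4,5,6,7): XOR of data positions = 0⊕1⊕1 = 0
Codeword: 1000011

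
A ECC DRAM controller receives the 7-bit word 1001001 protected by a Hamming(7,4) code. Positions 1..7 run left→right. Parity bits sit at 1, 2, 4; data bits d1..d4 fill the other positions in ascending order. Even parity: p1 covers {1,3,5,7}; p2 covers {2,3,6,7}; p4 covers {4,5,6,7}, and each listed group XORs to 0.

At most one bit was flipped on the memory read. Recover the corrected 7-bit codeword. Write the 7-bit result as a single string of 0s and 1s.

s1 (pos 1,3,5,7): 1⊕0⊕0⊕1 = 0
s2 (pos 2,3,6,7): 0⊕0⊕0⊕1 = 1
s4 (pos 4,5,6,7): 1⊕0⊕0⊕1 = 0
Syndrome s4…s1 = 010 → error at position 2.
Flip position 2: 1001001 → 1101001

1101001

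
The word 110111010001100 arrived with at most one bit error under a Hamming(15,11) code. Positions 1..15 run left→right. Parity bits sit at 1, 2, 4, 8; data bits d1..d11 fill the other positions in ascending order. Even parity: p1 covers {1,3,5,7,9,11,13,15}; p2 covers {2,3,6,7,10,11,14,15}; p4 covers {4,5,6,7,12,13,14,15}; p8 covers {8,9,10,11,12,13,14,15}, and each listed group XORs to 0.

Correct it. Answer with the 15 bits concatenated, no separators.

s1 (pos 1,3,5,7,9,11,13,15): 1⊕0⊕1⊕0⊕0⊕0⊕1⊕0 = 1
s2 (pos 2,3,6,7,10,11,14,15): 1⊕0⊕1⊕0⊕0⊕0⊕0⊕0 = 0
s4 (pos 4,5,6,7,12,13,14,15): 1⊕1⊕1⊕0⊕1⊕1⊕0⊕0 = 1
s8 (pos 8,9,10,11,12,13,14,15): 1⊕0⊕0⊕0⊕1⊕1⊕0⊕0 = 1
Syndrome s8…s1 = 1101 → error at position 13.
Flip position 13: 110111010001100 → 110111010001000

110111010001000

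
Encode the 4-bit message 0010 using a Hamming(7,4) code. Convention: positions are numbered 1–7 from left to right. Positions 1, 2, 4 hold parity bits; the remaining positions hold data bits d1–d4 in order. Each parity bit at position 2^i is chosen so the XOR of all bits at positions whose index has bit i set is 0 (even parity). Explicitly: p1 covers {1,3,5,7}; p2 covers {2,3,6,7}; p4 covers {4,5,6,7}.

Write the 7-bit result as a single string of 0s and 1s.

Place data at non-parity positions: p1 p2 0 p4 0 1 0
p1 (pos 1,3,5,7): XOR of data positions = 0⊕0⊕0 = 0
p2 (pos 2,3,6,7): XOR of data positions = 0⊕1⊕0 = 1
p4 (pos 4,5,6,7): XOR of data positions = 0⊕1⊕0 = 1
Codeword: 0101010

0101010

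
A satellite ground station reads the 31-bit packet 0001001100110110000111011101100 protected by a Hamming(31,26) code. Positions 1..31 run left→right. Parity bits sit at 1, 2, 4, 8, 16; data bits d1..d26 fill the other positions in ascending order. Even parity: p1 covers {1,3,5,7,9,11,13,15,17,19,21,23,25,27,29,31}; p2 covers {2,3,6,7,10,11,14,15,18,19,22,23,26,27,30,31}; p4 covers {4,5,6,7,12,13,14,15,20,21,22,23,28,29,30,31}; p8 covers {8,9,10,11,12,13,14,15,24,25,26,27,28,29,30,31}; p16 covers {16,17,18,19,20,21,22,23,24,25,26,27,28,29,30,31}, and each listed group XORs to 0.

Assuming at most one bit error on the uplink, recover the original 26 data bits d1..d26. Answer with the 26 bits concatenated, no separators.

00010011011000111011101100

s1 (pos 1,3,5,7,9,11,13,15,17,19,21,23,25,27,29,31): 0⊕0⊕0⊕1⊕0⊕1⊕0⊕1⊕0⊕0⊕1⊕0⊕1⊕0⊕1⊕0 = 0
s2 (pos 2,3,6,7,10,11,14,15,18,19,22,23,26,27,30,31): 0⊕0⊕0⊕1⊕0⊕1⊕1⊕1⊕0⊕0⊕1⊕0⊕1⊕0⊕0⊕0 = 0
s4 (pos 4,5,6,7,12,13,14,15,20,21,22,23,28,29,30,31): 1⊕0⊕0⊕1⊕1⊕0⊕1⊕1⊕1⊕1⊕1⊕0⊕1⊕1⊕0⊕0 = 0
s8 (pos 8,9,10,11,12,13,14,15,24,25,26,27,28,29,30,31): 1⊕0⊕0⊕1⊕1⊕0⊕1⊕1⊕1⊕1⊕1⊕0⊕1⊕1⊕0⊕0 = 0
s16 (pos 16,17,18,19,20,21,22,23,24,25,26,27,28,29,30,31): 0⊕0⊕0⊕0⊕1⊕1⊕1⊕0⊕1⊕1⊕1⊕0⊕1⊕1⊕0⊕0 = 0
Syndrome s16…s1 = 00000 → no error.
Read data bits from positions 3,5,6,7,9,10,11,12,13,14,15,17,18,19,20,21,22,23,24,25,26,27,28,29,30,31: 00010011011000111011101100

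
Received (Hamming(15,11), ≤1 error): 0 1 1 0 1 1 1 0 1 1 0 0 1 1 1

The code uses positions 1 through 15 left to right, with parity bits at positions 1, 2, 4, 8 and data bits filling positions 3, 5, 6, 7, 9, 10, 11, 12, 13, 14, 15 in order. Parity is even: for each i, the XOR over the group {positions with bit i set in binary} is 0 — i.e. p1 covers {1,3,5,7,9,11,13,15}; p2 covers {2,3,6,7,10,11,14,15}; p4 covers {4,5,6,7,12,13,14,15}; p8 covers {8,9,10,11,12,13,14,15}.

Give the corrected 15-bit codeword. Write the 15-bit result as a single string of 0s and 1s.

011011101000111

s1 (pos 1,3,5,7,9,11,13,15): 0⊕1⊕1⊕1⊕1⊕0⊕1⊕1 = 0
s2 (pos 2,3,6,7,10,11,14,15): 1⊕1⊕1⊕1⊕1⊕0⊕1⊕1 = 1
s4 (pos 4,5,6,7,12,13,14,15): 0⊕1⊕1⊕1⊕0⊕1⊕1⊕1 = 0
s8 (pos 8,9,10,11,12,13,14,15): 0⊕1⊕1⊕0⊕0⊕1⊕1⊕1 = 1
Syndrome s8…s1 = 1010 → error at position 10.
Flip position 10: 011011101100111 → 011011101000111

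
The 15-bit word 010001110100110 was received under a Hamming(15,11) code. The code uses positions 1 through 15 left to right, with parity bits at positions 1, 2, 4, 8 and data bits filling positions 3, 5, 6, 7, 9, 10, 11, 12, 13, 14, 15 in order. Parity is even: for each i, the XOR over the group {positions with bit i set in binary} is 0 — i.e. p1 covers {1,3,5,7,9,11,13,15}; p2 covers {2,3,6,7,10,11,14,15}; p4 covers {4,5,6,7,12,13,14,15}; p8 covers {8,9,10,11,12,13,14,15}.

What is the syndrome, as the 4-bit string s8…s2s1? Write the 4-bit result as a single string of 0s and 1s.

0010

s1 (pos 1,3,5,7,9,11,13,15): 0⊕0⊕0⊕1⊕0⊕0⊕1⊕0 = 0
s2 (pos 2,3,6,7,10,11,14,15): 1⊕0⊕1⊕1⊕1⊕0⊕1⊕0 = 1
s4 (pos 4,5,6,7,12,13,14,15): 0⊕0⊕1⊕1⊕0⊕1⊕1⊕0 = 0
s8 (pos 8,9,10,11,12,13,14,15): 1⊕0⊕1⊕0⊕0⊕1⊕1⊕0 = 0
Syndrome s8…s1 = 0010 → error at position 2.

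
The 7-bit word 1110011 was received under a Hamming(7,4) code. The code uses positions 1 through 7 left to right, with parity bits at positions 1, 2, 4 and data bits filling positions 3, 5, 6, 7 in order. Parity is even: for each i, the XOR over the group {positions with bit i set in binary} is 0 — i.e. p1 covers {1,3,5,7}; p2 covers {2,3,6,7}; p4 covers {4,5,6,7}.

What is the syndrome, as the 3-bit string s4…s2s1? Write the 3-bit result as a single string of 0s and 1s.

s1 (pos 1,3,5,7): 1⊕1⊕0⊕1 = 1
s2 (pos 2,3,6,7): 1⊕1⊕1⊕1 = 0
s4 (pos 4,5,6,7): 0⊕0⊕1⊕1 = 0
Syndrome s4…s1 = 001 → error at position 1.

001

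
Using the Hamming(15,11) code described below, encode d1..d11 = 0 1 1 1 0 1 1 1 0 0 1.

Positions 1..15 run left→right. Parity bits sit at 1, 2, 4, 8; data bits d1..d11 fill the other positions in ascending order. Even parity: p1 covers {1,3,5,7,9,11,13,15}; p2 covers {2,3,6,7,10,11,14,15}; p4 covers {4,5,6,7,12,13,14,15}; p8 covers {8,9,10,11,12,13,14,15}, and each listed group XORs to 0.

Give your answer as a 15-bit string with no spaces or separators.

Place data at non-parity positions: p1 p2 0 p4 1 1 1 p8 0 1 1 1 0 0 1
p1 (pos 1,3,5,7,9,11,13,15): XOR of data positions = 0⊕1⊕1⊕0⊕1⊕0⊕1 = 0
p2 (pos 2,3,6,7,10,11,14,15): XOR of data positions = 0⊕1⊕1⊕1⊕1⊕0⊕1 = 1
p4 (pos 4,5,6,7,12,13,14,15): XOR of data positions = 1⊕1⊕1⊕1⊕0⊕0⊕1 = 1
p8 (pos 8,9,10,11,12,13,14,15): XOR of data positions = 0⊕1⊕1⊕1⊕0⊕0⊕1 = 0
Codeword: 010111100111001

010111100111001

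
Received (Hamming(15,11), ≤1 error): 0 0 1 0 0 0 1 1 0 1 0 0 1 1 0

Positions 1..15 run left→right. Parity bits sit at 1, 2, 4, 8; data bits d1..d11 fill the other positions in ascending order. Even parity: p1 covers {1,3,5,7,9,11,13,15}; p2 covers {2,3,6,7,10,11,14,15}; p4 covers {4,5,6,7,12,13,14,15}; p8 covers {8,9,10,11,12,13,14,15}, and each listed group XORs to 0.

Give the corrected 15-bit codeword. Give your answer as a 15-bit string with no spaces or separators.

s1 (pos 1,3,5,7,9,11,13,15): 0⊕1⊕0⊕1⊕0⊕0⊕1⊕0 = 1
s2 (pos 2,3,6,7,10,11,14,15): 0⊕1⊕0⊕1⊕1⊕0⊕1⊕0 = 0
s4 (pos 4,5,6,7,12,13,14,15): 0⊕0⊕0⊕1⊕0⊕1⊕1⊕0 = 1
s8 (pos 8,9,10,11,12,13,14,15): 1⊕0⊕1⊕0⊕0⊕1⊕1⊕0 = 0
Syndrome s8…s1 = 0101 → error at position 5.
Flip position 5: 001000110100110 → 001010110100110

001010110100110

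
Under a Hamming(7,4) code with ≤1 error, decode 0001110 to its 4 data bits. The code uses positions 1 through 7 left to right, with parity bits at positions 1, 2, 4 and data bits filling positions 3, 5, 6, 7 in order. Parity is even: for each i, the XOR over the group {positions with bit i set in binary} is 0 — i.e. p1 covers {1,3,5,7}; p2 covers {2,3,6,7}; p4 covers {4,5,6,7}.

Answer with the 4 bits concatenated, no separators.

s1 (pos 1,3,5,7): 0⊕0⊕1⊕0 = 1
s2 (pos 2,3,6,7): 0⊕0⊕1⊕0 = 1
s4 (pos 4,5,6,7): 1⊕1⊕1⊕0 = 1
Syndrome s4…s1 = 111 → error at position 7.
Flip position 7: 0001110 → 0001111
Read data bits from positions 3,5,6,7: 0111

0111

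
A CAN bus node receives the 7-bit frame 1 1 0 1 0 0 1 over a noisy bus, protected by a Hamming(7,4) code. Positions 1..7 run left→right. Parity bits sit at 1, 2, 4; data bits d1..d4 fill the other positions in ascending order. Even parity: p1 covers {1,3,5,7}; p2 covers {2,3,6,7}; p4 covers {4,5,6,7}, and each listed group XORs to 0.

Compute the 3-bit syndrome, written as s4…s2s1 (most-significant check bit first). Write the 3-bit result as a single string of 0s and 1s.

000

s1 (pos 1,3,5,7): 1⊕0⊕0⊕1 = 0
s2 (pos 2,3,6,7): 1⊕0⊕0⊕1 = 0
s4 (pos 4,5,6,7): 1⊕0⊕0⊕1 = 0
Syndrome s4…s1 = 000 → no error.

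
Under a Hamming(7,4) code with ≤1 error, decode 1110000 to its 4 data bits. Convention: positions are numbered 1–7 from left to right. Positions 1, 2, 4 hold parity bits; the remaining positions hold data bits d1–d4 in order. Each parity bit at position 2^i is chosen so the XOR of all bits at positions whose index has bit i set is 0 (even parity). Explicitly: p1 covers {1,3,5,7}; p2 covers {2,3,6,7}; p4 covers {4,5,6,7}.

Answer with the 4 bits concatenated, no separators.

1000

s1 (pos 1,3,5,7): 1⊕1⊕0⊕0 = 0
s2 (pos 2,3,6,7): 1⊕1⊕0⊕0 = 0
s4 (pos 4,5,6,7): 0⊕0⊕0⊕0 = 0
Syndrome s4…s1 = 000 → no error.
Read data bits from positions 3,5,6,7: 1000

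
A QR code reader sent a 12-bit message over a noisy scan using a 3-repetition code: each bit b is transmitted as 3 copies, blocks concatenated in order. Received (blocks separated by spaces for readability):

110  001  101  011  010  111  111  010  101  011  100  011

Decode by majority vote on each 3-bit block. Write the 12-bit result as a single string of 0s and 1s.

101101101101

Block 1 (110): 2 ones → 1
Block 2 (001): 1 one → 0
Block 3 (101): 2 ones → 1
Block 4 (011): 2 ones → 1
Block 5 (010): 1 one → 0
Block 6 (111): 3 ones → 1
Block 7 (111): 3 ones → 1
Block 8 (010): 1 one → 0
Block 9 (101): 2 ones → 1
Block 10 (011): 2 ones → 1
Block 11 (100): 1 one → 0
Block 12 (011): 2 ones → 1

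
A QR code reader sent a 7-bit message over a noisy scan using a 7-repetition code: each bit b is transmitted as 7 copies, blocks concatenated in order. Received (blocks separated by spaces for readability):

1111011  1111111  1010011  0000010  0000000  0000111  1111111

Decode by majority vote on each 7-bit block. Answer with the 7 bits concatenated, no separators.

1110001

Block 1 (1111011): 6 ones → 1
Block 2 (1111111): 7 ones → 1
Block 3 (1010011): 4 ones → 1
Block 4 (0000010): 1 one → 0
Block 5 (0000000): 0 ones → 0
Block 6 (0000111): 3 ones → 0
Block 7 (1111111): 7 ones → 1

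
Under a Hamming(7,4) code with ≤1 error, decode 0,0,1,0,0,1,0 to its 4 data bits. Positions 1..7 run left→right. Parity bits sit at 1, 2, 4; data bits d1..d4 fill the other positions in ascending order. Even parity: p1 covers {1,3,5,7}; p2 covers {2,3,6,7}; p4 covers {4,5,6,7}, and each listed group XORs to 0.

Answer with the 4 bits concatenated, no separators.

1110

s1 (pos 1,3,5,7): 0⊕1⊕0⊕0 = 1
s2 (pos 2,3,6,7): 0⊕1⊕1⊕0 = 0
s4 (pos 4,5,6,7): 0⊕0⊕1⊕0 = 1
Syndrome s4…s1 = 101 → error at position 5.
Flip position 5: 0010010 → 0010110
Read data bits from positions 3,5,6,7: 1110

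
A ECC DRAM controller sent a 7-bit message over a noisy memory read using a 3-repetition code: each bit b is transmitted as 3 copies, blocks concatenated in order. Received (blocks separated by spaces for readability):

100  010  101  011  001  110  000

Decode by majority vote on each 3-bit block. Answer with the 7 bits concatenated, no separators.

0011010

Block 1 (100): 1 one → 0
Block 2 (010): 1 one → 0
Block 3 (101): 2 ones → 1
Block 4 (011): 2 ones → 1
Block 5 (001): 1 one → 0
Block 6 (110): 2 ones → 1
Block 7 (000): 0 ones → 0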